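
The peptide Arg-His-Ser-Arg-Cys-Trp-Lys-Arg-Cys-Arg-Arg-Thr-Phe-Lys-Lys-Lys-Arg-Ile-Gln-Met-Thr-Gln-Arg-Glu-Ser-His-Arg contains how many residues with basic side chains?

14

K, R, and H are the three residues with basic side chains (ε-amine, guanidinium, and imidazole respectively).
Matching residues: Arg1, His2, Arg4, Lys7, Arg8, Arg10, Arg11, Lys14, Lys15, Lys16, Arg17, Arg23, His26, Arg27.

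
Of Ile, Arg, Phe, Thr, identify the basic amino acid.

Arg

Lysine (K), arginine (R), and histidine (H) have basic, nitrogen-containing side chains.
Of the listed options, only Arg belongs to this group.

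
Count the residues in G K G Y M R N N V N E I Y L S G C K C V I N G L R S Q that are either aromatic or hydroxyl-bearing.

Aromatic: F, W, Y. Hydroxyl-bearing: S, T, Y.
Aromatic residues here: Y4, Y13 (2).
Hydroxyl-bearing residues here: Y4, Y13, S15, S26 (4).
Y is in both groups, so the 2 Y residues must not be double-counted.
Total = 2 + 4 − 2 = 4.

4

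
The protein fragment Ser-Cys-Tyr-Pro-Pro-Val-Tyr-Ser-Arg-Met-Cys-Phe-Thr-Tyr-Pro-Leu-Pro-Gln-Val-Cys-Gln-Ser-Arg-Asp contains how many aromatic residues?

4

F, W, and Y each carry an aromatic ring on the side chain.
Matching residues: Tyr3, Tyr7, Phe12, Tyr14.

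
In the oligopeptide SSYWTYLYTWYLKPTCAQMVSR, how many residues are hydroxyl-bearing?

Serine (S), threonine (T), and tyrosine (Y) each carry a hydroxyl group on the side chain.
Matching residues: S1, S2, Y3, T5, Y6, Y8, T9, Y11, T15, S21.

10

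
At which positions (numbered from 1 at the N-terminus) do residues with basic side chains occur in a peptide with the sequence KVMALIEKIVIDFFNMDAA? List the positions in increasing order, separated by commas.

1, 8

K, R, and H are the three residues with basic side chains (ε-amine, guanidinium, and imidazole respectively).
Matching residues: K1, K8.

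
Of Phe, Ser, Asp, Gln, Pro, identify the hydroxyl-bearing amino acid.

Serine (S), threonine (T), and tyrosine (Y) each carry a hydroxyl group on the side chain.
Of the listed options, only Ser belongs to this group.

Ser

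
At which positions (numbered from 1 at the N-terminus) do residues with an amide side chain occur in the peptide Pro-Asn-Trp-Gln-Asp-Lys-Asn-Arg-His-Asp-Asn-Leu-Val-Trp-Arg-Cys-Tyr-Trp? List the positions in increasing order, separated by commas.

Only N (asparagine) and Q (glutamine) carry a side-chain carboxamide.
Matching residues: Asn2, Gln4, Asn7, Asn11.

2, 4, 7, 11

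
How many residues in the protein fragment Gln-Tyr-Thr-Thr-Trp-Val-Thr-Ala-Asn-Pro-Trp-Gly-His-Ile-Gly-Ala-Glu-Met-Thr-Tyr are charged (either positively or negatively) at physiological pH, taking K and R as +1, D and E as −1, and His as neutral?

1

Charged side chains at pH ~7.4: K, R (positive); D, E (negative).
Matching residues: Glu17.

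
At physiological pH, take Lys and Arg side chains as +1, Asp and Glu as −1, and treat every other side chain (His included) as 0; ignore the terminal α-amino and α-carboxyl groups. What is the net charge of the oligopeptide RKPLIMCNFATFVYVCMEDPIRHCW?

Positive (K, R): R1, K2, R22 → +3.
Negative (D, E): E18, D19 → −2.
Net charge = (+3) + (−2) = +1.

+1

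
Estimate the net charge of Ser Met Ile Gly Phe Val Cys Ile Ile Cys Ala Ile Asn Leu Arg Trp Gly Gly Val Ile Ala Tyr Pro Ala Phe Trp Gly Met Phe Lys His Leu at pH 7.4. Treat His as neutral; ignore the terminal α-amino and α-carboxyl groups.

+2

Near pH 7.4, K and R contribute +1 each, D and E contribute −1 each, and every other side chain (His included, as stated) is uncharged.
Positive (K, R): Arg15, Lys30 → +2.
Negative (D, E): none → −0.
Net charge = (+2) + (−0) = +2.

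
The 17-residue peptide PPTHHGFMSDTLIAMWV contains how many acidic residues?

The acidic residues are Asp (D) and Glu (E), whose side chains end in a carboxylate group.
Matching residues: D10.

1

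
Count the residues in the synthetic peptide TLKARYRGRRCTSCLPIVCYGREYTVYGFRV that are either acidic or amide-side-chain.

Acidic: D, E. Amide-side-chain: N, Q.
Acidic residues here: E23 (1).
Amide-side-chain residues here: none (0).
The two groups share no amino acid, so total = 1 + 0 = 1.

1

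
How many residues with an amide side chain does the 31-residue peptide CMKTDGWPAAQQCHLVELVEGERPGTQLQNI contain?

Only N (asparagine) and Q (glutamine) carry a side-chain carboxamide.
Matching residues: Q11, Q12, Q27, Q29, N30.

5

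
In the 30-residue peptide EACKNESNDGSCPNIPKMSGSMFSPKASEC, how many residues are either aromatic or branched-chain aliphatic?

Aromatic: F, W, Y. Branched-chain aliphatic: I, L, V.
Aromatic residues here: F23 (1).
Branched-chain aliphatic residues here: I15 (1).
The two groups share no amino acid, so total = 1 + 1 = 2.

2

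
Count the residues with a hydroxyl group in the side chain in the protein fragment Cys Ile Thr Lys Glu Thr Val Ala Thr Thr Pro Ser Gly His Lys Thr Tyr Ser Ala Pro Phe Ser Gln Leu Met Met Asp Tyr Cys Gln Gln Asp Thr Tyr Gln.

Serine (S), threonine (T), and tyrosine (Y) each carry a hydroxyl group on the side chain.
Matching residues: Thr3, Thr6, Thr9, Thr10, Ser12, Thr16, Tyr17, Ser18, Ser22, Tyr28, Thr33, Tyr34.

12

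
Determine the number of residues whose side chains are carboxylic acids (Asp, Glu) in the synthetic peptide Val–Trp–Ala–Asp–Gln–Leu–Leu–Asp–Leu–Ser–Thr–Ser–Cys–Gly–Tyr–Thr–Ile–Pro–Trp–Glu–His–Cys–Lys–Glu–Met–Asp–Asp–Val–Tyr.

6

Matching residues: Asp4, Asp8, Glu20, Glu24, Asp26, Asp27.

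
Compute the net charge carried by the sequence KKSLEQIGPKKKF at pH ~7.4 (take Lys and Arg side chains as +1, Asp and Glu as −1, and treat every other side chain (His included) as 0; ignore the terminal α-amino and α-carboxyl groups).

Positive (K, R): K1, K2, K10, K11, K12 → +5.
Negative (D, E): E5 → −1.
Net charge = (+5) + (−1) = +4.

+4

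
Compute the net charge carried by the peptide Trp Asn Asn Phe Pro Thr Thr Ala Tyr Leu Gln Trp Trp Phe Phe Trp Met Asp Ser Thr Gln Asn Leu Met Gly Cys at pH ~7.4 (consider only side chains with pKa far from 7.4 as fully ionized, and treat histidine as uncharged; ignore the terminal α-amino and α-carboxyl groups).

Near pH 7.4, K and R contribute +1 each, D and E contribute −1 each, and every other side chain (His included, as stated) is uncharged.
Positive (K, R): none → +0.
Negative (D, E): Asp18 → −1.
Net charge = (+0) + (−1) = −1.

-1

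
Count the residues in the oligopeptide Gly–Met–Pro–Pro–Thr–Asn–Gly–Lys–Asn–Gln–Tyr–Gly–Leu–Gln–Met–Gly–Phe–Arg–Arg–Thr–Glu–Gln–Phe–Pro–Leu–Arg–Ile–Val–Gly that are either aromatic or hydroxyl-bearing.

Aromatic: F, W, Y. Hydroxyl-bearing: S, T, Y.
Aromatic residues here: Tyr11, Phe17, Phe23 (3).
Hydroxyl-bearing residues here: Thr5, Tyr11, Thr20 (3).
Y is in both groups, so the 1 Y residue must not be double-counted.
Total = 3 + 3 − 1 = 5.

5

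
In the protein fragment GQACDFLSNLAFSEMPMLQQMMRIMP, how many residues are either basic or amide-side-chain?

5

Basic: H, K, R. Amide-side-chain: N, Q.
Basic residues here: R23 (1).
Amide-side-chain residues here: Q2, N9, Q19, Q20 (4).
The two groups share no amino acid, so total = 1 + 4 = 5.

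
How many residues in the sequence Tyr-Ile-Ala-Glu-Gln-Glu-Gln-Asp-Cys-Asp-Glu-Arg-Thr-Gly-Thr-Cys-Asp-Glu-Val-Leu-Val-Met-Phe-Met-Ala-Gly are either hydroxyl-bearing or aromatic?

Hydroxyl-bearing: S, T, Y. Aromatic: F, W, Y.
Hydroxyl-bearing residues here: Tyr1, Thr13, Thr15 (3).
Aromatic residues here: Tyr1, Phe23 (2).
Y is in both groups, so the 1 Y residue must not be double-counted.
Total = 3 + 2 − 1 = 4.

4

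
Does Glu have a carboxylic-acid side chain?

Aspartate (D) and glutamate (E) have carboxylic-acid side chains and are the acidic amino acids.
Glutamate is in this group.

Yes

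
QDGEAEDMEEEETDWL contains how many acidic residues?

Only D (aspartate) and E (glutamate) carry a side-chain carboxylic acid.
Matching residues: D2, E4, E6, D7, E9, E10, E11, E12, D14.

9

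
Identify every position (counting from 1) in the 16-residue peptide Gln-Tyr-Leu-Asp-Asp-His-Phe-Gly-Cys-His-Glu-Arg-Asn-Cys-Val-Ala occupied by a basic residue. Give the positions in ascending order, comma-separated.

The basic amino acids are Lys (K), Arg (R), and His (H).
Matching residues: His6, His10, Arg12.

6, 10, 12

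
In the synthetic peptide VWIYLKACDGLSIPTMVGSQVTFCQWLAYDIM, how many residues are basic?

1

The basic amino acids are Lys (K), Arg (R), and His (H).
Matching residues: K6.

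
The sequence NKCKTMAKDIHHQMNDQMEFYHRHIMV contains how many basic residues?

The basic amino acids are Lys (K), Arg (R), and His (H).
Matching residues: K2, K4, K8, H11, H12, H22, R23, H24.

8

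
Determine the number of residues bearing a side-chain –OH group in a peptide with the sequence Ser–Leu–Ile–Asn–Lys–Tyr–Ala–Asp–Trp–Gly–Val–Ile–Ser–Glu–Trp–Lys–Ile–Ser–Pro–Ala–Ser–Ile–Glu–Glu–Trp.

Serine (S), threonine (T), and tyrosine (Y) each carry a hydroxyl group on the side chain.
Matching residues: Ser1, Tyr6, Ser13, Ser18, Ser21.

5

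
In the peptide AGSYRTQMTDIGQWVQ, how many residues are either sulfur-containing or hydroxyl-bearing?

5

Sulfur-containing: C, M. Hydroxyl-bearing: S, T, Y.
Sulfur-containing residues here: M8 (1).
Hydroxyl-bearing residues here: S3, Y4, T6, T9 (4).
The two groups share no amino acid, so total = 1 + 4 = 5.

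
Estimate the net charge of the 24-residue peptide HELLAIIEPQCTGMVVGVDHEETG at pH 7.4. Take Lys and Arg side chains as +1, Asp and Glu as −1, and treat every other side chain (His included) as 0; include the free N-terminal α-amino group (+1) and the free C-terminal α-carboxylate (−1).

Positive (K, R): none → +0.
Negative (D, E): E2, E8, D19, E21, E22 → −5.
The N-terminus (+1) and C-terminus (−1) cancel.
Net charge = (+0) + (−5) = −5.

-5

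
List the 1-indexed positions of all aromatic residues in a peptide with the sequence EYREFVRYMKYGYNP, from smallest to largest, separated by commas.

F, W, and Y each carry an aromatic ring on the side chain.
Matching residues: Y2, F5, Y8, Y11, Y13.

2, 5, 8, 11, 13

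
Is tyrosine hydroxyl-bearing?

Yes

The –OH-bearing residues are Ser, Thr (aliphatic alcohols), and Tyr (phenol).
Tyrosine is in this group.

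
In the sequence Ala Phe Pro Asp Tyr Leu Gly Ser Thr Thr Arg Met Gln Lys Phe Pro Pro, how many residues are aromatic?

Phenylalanine (F), tryptophan (W), and tyrosine (Y) have aromatic ring side chains.
Matching residues: Phe2, Tyr5, Phe15.

3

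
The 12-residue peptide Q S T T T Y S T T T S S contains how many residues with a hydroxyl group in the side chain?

11

The –OH-bearing residues are Ser, Thr (aliphatic alcohols), and Tyr (phenol).
Matching residues: S2, T3, T4, T5, Y6, S7, T8, T9, T10, S11, S12.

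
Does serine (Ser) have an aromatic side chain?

F, W, and Y each carry an aromatic ring on the side chain.
Serine is not in this group.

No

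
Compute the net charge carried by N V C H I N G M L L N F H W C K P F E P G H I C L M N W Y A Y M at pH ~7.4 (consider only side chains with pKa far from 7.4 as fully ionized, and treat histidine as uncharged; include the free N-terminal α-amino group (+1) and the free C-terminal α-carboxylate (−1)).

At pH ~7.4 the Lys and Arg side chains are protonated (+1), the Asp and Glu side chains are deprotonated (−1), and with His taken as neutral all other side chains carry no charge.
Positive (K, R): K16 → +1.
Negative (D, E): E19 → −1.
The N-terminus (+1) and C-terminus (−1) cancel.
Net charge = (+1) + (−1) = 0.

0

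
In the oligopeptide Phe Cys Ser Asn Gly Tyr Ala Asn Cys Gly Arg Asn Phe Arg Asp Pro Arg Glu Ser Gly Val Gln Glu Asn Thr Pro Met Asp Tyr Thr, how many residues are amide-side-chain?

5

Only N (asparagine) and Q (glutamine) carry a side-chain carboxamide.
Matching residues: Asn4, Asn8, Asn12, Gln22, Asn24.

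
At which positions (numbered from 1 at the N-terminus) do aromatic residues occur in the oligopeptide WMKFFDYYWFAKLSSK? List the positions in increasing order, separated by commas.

1, 4, 5, 7, 8, 9, 10

The aromatic amino acids are Phe (F, benzyl), Trp (W, indole), and Tyr (Y, phenol).
Matching residues: W1, F4, F5, Y7, Y8, W9, F10.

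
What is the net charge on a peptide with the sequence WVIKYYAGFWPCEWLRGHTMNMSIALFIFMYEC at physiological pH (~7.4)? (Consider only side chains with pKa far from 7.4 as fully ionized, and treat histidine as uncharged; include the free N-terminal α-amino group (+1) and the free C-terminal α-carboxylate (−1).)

0

The side chains ionized at physiological pH are Lys/Arg (+1) and Asp/Glu (−1); with His treated as neutral, nothing else contributes.
Positive (K, R): K4, R16 → +2.
Negative (D, E): E13, E32 → −2.
The N-terminus (+1) and C-terminus (−1) cancel.
Net charge = (+2) + (−2) = 0.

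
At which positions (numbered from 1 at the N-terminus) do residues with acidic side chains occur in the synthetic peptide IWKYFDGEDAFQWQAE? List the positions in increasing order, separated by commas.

6, 8, 9, 16

The acidic residues are Asp (D) and Glu (E), whose side chains end in a carboxylate group.
Matching residues: D6, E8, D9, E16.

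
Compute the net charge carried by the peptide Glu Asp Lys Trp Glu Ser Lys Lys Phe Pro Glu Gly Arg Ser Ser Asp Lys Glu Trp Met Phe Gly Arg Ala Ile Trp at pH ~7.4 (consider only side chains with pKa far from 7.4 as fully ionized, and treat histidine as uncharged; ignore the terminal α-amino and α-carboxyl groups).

0

At pH ~7.4 the Lys and Arg side chains are protonated (+1), the Asp and Glu side chains are deprotonated (−1), and with His taken as neutral all other side chains carry no charge.
Positive (K, R): Lys3, Lys7, Lys8, Arg13, Lys17, Arg23 → +6.
Negative (D, E): Glu1, Asp2, Glu5, Glu11, Asp16, Glu18 → −6.
Net charge = (+6) + (−6) = 0.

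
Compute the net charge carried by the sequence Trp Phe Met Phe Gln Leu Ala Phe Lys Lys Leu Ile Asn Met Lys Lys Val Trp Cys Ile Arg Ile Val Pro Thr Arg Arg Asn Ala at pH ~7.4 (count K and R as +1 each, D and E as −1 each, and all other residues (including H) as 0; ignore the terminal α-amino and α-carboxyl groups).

+7

Positive (K, R): Lys9, Lys10, Lys15, Lys16, Arg21, Arg26, Arg27 → +7.
Negative (D, E): none → −0.
Net charge = (+7) + (−0) = +7.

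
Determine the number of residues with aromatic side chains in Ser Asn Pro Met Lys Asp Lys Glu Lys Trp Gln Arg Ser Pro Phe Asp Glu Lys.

F, W, and Y each carry an aromatic ring on the side chain.
Matching residues: Trp10, Phe15.

2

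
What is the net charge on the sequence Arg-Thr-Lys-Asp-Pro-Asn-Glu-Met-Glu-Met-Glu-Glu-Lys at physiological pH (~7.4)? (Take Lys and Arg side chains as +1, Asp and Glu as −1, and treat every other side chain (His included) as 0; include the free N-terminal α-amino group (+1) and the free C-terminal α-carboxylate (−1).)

Positive (K, R): Arg1, Lys3, Lys13 → +3.
Negative (D, E): Asp4, Glu7, Glu9, Glu11, Glu12 → −5.
The N-terminus (+1) and C-terminus (−1) cancel.
Net charge = (+3) + (−5) = −2.

-2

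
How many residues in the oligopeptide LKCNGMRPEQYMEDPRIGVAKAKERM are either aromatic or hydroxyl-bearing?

Aromatic: F, W, Y. Hydroxyl-bearing: S, T, Y.
Aromatic residues here: Y11 (1).
Hydroxyl-bearing residues here: Y11 (1).
Y is in both groups, so the 1 Y residue must not be double-counted.
Total = 1 + 1 − 1 = 1.

1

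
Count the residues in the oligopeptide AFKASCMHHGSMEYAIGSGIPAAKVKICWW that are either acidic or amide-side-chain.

Acidic: D, E. Amide-side-chain: N, Q.
Acidic residues here: E13 (1).
Amide-side-chain residues here: none (0).
The two groups share no amino acid, so total = 1 + 0 = 1.

1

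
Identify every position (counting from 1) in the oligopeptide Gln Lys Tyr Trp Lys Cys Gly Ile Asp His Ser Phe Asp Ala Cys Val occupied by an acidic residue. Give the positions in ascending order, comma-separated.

9, 13

The acidic residues are Asp (D) and Glu (E), whose side chains end in a carboxylate group.
Matching residues: Asp9, Asp13.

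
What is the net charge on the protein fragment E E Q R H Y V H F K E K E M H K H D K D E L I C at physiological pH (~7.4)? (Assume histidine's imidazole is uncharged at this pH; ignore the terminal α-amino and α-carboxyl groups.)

The side chains ionized at physiological pH are Lys/Arg (+1) and Asp/Glu (−1); with His treated as neutral, nothing else contributes.
Positive (K, R): R4, K10, K12, K16, K19 → +5.
Negative (D, E): E1, E2, E11, E13, D18, D20, E21 → −7.
Net charge = (+5) + (−7) = −2.

-2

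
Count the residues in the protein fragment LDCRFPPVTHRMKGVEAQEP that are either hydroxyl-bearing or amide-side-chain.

Hydroxyl-bearing: S, T, Y. Amide-side-chain: N, Q.
Hydroxyl-bearing residues here: T9 (1).
Amide-side-chain residues here: Q18 (1).
The two groups share no amino acid, so total = 1 + 1 = 2.

2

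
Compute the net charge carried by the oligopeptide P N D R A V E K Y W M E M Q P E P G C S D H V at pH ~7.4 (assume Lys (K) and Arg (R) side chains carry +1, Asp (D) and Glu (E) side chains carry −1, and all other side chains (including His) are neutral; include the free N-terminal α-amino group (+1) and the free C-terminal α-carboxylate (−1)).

Positive (K, R): R4, K8 → +2.
Negative (D, E): D3, E7, E12, E16, D21 → −5.
The N-terminus (+1) and C-terminus (−1) cancel.
Net charge = (+2) + (−5) = −3.

-3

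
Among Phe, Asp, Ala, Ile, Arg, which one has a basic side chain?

Arg

The basic amino acids are Lys (K), Arg (R), and His (H).
Of the listed options, only Arg belongs to this group.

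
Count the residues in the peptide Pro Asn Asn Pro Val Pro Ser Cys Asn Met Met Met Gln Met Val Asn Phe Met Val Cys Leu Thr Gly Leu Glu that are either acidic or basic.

Acidic: D, E. Basic: H, K, R.
Acidic residues here: Glu25 (1).
Basic residues here: none (0).
The two groups share no amino acid, so total = 1 + 0 = 1.

1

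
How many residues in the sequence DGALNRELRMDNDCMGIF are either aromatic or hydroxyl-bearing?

1

Aromatic: F, W, Y. Hydroxyl-bearing: S, T, Y.
Aromatic residues here: F18 (1).
Hydroxyl-bearing residues here: none (0).
(Y belongs to both groups, but none appear in this sequence.) Total = 1 + 0 = 1.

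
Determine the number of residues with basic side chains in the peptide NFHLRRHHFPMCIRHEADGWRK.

9

The basic amino acids are Lys (K), Arg (R), and His (H).
Matching residues: H3, R5, R6, H7, H8, R14, H15, R21, K22.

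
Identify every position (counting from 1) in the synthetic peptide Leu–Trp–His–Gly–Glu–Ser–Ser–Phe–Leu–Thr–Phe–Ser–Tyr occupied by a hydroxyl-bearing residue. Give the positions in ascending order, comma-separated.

The –OH-bearing residues are Ser, Thr (aliphatic alcohols), and Tyr (phenol).
Matching residues: Ser6, Ser7, Thr10, Ser12, Tyr13.

6, 7, 10, 12, 13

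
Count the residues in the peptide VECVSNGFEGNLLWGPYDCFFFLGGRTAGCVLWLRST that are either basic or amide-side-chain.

4

Basic: H, K, R. Amide-side-chain: N, Q.
Basic residues here: R26, R35 (2).
Amide-side-chain residues here: N6, N11 (2).
The two groups share no amino acid, so total = 2 + 2 = 4.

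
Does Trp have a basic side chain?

No

K, R, and H are the three residues with basic side chains (ε-amine, guanidinium, and imidazole respectively).
Tryptophan is not in this group.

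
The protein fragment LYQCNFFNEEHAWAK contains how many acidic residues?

2

Only D (aspartate) and E (glutamate) carry a side-chain carboxylic acid.
Matching residues: E9, E10.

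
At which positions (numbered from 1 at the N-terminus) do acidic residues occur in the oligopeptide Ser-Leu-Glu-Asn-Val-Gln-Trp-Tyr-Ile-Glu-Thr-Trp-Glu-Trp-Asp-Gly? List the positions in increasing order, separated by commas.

Aspartate (D) and glutamate (E) have carboxylic-acid side chains and are the acidic amino acids.
Matching residues: Glu3, Glu10, Glu13, Asp15.

3, 10, 13, 15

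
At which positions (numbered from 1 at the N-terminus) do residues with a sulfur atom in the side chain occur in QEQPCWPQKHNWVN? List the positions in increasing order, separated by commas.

Cysteine (C, thiol) and methionine (M, thioether) are the two sulfur-containing amino acids.
Matching residues: C5.

5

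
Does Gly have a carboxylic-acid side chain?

No

The acidic residues are Asp (D) and Glu (E), whose side chains end in a carboxylate group.
Glycine is not in this group.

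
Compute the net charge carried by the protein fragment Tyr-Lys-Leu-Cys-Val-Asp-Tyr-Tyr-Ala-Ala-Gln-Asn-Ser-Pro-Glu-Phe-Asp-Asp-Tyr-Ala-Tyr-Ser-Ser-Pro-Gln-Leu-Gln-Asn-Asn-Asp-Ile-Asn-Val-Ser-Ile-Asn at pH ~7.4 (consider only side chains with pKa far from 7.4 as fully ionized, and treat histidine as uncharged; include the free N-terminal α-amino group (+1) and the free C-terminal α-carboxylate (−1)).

-4

Near pH 7.4, K and R contribute +1 each, D and E contribute −1 each, and every other side chain (His included, as stated) is uncharged.
Positive (K, R): Lys2 → +1.
Negative (D, E): Asp6, Glu15, Asp17, Asp18, Asp30 → −5.
The N-terminus (+1) and C-terminus (−1) cancel.
Net charge = (+1) + (−5) = −4.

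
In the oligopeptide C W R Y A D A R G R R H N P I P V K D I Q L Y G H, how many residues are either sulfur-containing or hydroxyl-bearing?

3

Sulfur-containing: C, M. Hydroxyl-bearing: S, T, Y.
Sulfur-containing residues here: C1 (1).
Hydroxyl-bearing residues here: Y4, Y23 (2).
The two groups share no amino acid, so total = 1 + 2 = 3.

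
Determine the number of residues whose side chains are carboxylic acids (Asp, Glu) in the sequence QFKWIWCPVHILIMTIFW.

None of the 18 residues belong to this group.

0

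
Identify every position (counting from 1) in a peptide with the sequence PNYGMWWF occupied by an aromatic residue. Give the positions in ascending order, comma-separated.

Phenylalanine (F), tryptophan (W), and tyrosine (Y) have aromatic ring side chains.
Matching residues: Y3, W6, W7, F8.

3, 6, 7, 8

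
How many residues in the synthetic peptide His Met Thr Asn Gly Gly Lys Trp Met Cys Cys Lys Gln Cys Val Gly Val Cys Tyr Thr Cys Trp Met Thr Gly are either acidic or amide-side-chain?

Acidic: D, E. Amide-side-chain: N, Q.
Acidic residues here: none (0).
Amide-side-chain residues here: Asn4, Gln13 (2).
The two groups share no amino acid, so total = 0 + 2 = 2.

2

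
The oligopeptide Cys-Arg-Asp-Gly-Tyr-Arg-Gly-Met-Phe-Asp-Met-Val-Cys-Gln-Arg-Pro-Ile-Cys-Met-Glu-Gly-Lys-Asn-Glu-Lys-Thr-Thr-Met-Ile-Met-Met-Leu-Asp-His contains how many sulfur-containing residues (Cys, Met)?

9

Matching residues: Cys1, Met8, Met11, Cys13, Cys18, Met19, Met28, Met30, Met31.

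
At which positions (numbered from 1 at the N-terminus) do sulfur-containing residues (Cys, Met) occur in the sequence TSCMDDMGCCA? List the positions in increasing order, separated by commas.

3, 4, 7, 9, 10

Matching residues: C3, M4, M7, C9, C10.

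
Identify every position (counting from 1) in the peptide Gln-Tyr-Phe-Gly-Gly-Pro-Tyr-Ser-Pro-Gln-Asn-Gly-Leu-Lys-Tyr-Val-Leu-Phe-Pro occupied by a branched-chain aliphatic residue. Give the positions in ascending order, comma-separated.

Matching residues: Leu13, Val16, Leu17.

13, 16, 17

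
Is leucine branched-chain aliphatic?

Yes

Valine (V), leucine (L), and isoleucine (I) are the branched-chain amino acids.
Leucine is in this group.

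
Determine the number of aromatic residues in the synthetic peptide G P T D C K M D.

The aromatic amino acids are Phe (F, benzyl), Trp (W, indole), and Tyr (Y, phenol).
None of the 8 residues belong to this group.

0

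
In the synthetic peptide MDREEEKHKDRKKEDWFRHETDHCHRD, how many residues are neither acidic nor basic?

Acidic: D, E. Basic: K, R, H. All other residues are neither.
Matching residues: M1, W16, F17, T21, C24.

5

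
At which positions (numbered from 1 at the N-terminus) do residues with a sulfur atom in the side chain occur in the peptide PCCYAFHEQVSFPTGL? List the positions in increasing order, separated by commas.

2, 3

Cysteine (C, thiol) and methionine (M, thioether) are the two sulfur-containing amino acids.
Matching residues: C2, C3.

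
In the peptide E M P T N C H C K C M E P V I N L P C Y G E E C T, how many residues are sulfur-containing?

The sulfur-bearing residues are cysteine (–SH) and methionine (–S–CH₃).
Matching residues: M2, C6, C8, C10, M11, C19, C24.

7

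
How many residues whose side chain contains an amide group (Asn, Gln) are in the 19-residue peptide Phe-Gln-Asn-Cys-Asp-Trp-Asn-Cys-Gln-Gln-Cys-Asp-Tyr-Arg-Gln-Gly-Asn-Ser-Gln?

Matching residues: Gln2, Asn3, Asn7, Gln9, Gln10, Gln15, Asn17, Gln19.

8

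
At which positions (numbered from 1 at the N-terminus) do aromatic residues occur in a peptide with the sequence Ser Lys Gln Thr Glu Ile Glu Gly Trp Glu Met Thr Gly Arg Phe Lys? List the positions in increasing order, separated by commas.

F, W, and Y each carry an aromatic ring on the side chain.
Matching residues: Trp9, Phe15.

9, 15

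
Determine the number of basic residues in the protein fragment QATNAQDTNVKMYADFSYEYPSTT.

K, R, and H are the three residues with basic side chains (ε-amine, guanidinium, and imidazole respectively).
Matching residues: K11.

1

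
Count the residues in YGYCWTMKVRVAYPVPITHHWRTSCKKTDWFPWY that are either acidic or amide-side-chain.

1

Acidic: D, E. Amide-side-chain: N, Q.
Acidic residues here: D29 (1).
Amide-side-chain residues here: none (0).
The two groups share no amino acid, so total = 1 + 0 = 1.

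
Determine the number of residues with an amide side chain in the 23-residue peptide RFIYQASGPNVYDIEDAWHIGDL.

2

Asparagine (N) and glutamine (Q) have uncharged amide side chains.
Matching residues: Q5, N10.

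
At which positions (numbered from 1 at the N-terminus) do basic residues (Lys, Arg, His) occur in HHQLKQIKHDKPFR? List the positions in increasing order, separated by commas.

Matching residues: H1, H2, K5, K8, H9, K11, R14.

1, 2, 5, 8, 9, 11, 14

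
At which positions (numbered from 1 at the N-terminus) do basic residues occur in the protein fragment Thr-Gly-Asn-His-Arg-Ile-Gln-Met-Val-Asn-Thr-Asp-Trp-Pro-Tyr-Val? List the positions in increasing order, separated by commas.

The basic amino acids are Lys (K), Arg (R), and His (H).
Matching residues: His4, Arg5.

4, 5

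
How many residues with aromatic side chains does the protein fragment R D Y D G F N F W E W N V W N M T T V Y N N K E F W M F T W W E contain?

The aromatic amino acids are Phe (F, benzyl), Trp (W, indole), and Tyr (Y, phenol).
Matching residues: Y3, F6, F8, W9, W11, W14, Y20, F25, W26, F28, W30, W31.

12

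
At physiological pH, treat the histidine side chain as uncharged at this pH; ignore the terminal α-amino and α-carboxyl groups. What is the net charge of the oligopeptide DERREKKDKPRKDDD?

Near pH 7.4, K and R contribute +1 each, D and E contribute −1 each, and every other side chain (His included, as stated) is uncharged.
Positive (K, R): R3, R4, K6, K7, K9, R11, K12 → +7.
Negative (D, E): D1, E2, E5, D8, D13, D14, D15 → −7.
Net charge = (+7) + (−7) = 0.

0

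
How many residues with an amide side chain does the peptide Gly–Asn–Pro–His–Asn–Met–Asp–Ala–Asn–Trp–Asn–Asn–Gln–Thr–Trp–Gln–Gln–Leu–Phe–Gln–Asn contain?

10

The amide-side-chain residues are Asn (N) and Gln (Q).
Matching residues: Asn2, Asn5, Asn9, Asn11, Asn12, Gln13, Gln16, Gln17, Gln20, Asn21.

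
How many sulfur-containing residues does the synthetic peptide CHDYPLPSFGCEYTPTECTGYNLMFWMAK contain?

5

Cysteine (C, thiol) and methionine (M, thioether) are the two sulfur-containing amino acids.
Matching residues: C1, C11, C18, M24, M27.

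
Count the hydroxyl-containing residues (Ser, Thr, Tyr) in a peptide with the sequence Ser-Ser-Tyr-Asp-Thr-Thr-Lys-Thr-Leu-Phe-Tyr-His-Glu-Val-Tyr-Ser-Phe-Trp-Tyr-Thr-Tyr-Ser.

Matching residues: Ser1, Ser2, Tyr3, Thr5, Thr6, Thr8, Tyr11, Tyr15, Ser16, Tyr19, Thr20, Tyr21, Ser22.

13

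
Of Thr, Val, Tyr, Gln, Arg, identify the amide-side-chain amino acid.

Gln

Asparagine (N) and glutamine (Q) have uncharged amide side chains.
Of the listed options, only Gln belongs to this group.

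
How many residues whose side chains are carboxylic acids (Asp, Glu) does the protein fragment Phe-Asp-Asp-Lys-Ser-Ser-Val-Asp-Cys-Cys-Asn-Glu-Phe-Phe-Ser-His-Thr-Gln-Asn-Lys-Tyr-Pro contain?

Matching residues: Asp2, Asp3, Asp8, Glu12.

4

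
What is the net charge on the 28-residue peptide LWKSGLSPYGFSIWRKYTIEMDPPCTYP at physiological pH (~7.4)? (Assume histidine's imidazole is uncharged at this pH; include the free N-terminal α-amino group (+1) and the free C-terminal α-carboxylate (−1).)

At pH ~7.4 the Lys and Arg side chains are protonated (+1), the Asp and Glu side chains are deprotonated (−1), and with His taken as neutral all other side chains carry no charge.
Positive (K, R): K3, R15, K16 → +3.
Negative (D, E): E20, D22 → −2.
The N-terminus (+1) and C-terminus (−1) cancel.
Net charge = (+3) + (−2) = +1.

+1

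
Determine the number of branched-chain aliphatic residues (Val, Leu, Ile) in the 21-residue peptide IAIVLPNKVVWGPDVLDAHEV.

Matching residues: I1, I3, V4, L5, V9, V10, V15, L16, V21.

9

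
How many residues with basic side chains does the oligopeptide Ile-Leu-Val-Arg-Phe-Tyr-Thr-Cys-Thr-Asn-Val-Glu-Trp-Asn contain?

1

Lysine (K), arginine (R), and histidine (H) have basic, nitrogen-containing side chains.
Matching residues: Arg4.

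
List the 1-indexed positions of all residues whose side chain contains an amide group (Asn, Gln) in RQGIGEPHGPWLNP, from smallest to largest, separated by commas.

2, 13

Matching residues: Q2, N13.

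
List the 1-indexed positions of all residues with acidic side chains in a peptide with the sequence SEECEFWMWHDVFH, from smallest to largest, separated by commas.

2, 3, 5, 11

The acidic residues are Asp (D) and Glu (E), whose side chains end in a carboxylate group.
Matching residues: E2, E3, E5, D11.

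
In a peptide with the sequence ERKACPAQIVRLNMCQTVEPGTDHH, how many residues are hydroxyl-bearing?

2

The –OH-bearing residues are Ser, Thr (aliphatic alcohols), and Tyr (phenol).
Matching residues: T17, T22.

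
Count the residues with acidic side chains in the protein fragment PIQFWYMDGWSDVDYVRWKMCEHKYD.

The acidic residues are Asp (D) and Glu (E), whose side chains end in a carboxylate group.
Matching residues: D8, D12, D14, E22, D26.

5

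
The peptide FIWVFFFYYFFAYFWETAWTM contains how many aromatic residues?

13

The aromatic amino acids are Phe (F, benzyl), Trp (W, indole), and Tyr (Y, phenol).
Matching residues: F1, W3, F5, F6, F7, Y8, Y9, F10, F11, Y13, F14, W15, W19.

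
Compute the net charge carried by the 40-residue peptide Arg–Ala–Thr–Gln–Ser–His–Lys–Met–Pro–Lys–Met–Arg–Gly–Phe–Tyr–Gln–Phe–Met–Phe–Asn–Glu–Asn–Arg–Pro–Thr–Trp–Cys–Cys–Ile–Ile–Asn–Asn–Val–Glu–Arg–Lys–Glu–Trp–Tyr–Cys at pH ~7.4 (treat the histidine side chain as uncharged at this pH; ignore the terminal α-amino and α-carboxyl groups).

The side chains ionized at physiological pH are Lys/Arg (+1) and Asp/Glu (−1); with His treated as neutral, nothing else contributes.
Positive (K, R): Arg1, Lys7, Lys10, Arg12, Arg23, Arg35, Lys36 → +7.
Negative (D, E): Glu21, Glu34, Glu37 → −3.
Net charge = (+7) + (−3) = +4.

+4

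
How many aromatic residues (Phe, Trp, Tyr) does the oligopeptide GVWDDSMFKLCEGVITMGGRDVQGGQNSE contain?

2

Matching residues: W3, F8.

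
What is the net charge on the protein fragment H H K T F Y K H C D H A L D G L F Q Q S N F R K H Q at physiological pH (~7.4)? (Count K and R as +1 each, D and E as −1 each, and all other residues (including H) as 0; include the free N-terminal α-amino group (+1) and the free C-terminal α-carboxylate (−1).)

Positive (K, R): K3, K7, R23, K24 → +4.
Negative (D, E): D10, D14 → −2.
The N-terminus (+1) and C-terminus (−1) cancel.
Net charge = (+4) + (−2) = +2.

+2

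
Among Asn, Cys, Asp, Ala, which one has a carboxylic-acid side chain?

Asp

Aspartate (D) and glutamate (E) have carboxylic-acid side chains and are the acidic amino acids.
Of the listed options, only Asp belongs to this group.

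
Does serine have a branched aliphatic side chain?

No

Valine (V), leucine (L), and isoleucine (I) are the branched-chain amino acids.
Serine is not in this group.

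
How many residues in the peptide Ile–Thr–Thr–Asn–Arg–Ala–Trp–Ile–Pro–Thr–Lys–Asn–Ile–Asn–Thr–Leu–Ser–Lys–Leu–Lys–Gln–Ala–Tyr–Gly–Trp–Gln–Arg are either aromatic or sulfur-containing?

3

Aromatic: F, W, Y. Sulfur-containing: C, M.
Aromatic residues here: Trp7, Tyr23, Trp25 (3).
Sulfur-containing residues here: none (0).
The two groups share no amino acid, so total = 3 + 0 = 3.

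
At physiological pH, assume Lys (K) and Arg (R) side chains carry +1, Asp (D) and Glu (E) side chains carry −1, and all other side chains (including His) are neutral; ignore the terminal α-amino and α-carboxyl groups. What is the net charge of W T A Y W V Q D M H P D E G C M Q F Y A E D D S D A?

Positive (K, R): none → +0.
Negative (D, E): D8, D12, E13, E21, D22, D23, D25 → −7.
Net charge = (+0) + (−7) = −7.

-7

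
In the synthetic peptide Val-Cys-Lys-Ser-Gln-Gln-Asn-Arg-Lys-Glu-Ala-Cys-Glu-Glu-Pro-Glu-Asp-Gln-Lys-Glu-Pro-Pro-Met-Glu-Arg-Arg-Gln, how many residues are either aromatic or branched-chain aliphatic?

Aromatic: F, W, Y. Branched-chain aliphatic: I, L, V.
Aromatic residues here: none (0).
Branched-chain aliphatic residues here: Val1 (1).
The two groups share no amino acid, so total = 0 + 1 = 1.

1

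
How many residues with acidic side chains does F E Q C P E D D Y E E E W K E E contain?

9

The acidic residues are Asp (D) and Glu (E), whose side chains end in a carboxylate group.
Matching residues: E2, E6, D7, D8, E10, E11, E12, E15, E16.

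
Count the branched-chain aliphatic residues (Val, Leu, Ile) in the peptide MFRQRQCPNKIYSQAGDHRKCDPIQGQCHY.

2

Matching residues: I11, I24.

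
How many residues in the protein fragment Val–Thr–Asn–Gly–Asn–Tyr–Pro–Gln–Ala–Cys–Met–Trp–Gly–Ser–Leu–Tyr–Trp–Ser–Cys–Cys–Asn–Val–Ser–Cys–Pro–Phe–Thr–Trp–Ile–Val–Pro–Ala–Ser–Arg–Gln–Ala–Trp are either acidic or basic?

Acidic: D, E. Basic: H, K, R.
Acidic residues here: none (0).
Basic residues here: Arg34 (1).
The two groups share no amino acid, so total = 0 + 1 = 1.

1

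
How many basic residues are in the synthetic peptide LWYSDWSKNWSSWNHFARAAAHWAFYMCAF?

4

K, R, and H are the three residues with basic side chains (ε-amine, guanidinium, and imidazole respectively).
Matching residues: K8, H15, R18, H22.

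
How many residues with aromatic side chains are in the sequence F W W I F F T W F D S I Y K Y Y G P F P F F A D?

The aromatic amino acids are Phe (F, benzyl), Trp (W, indole), and Tyr (Y, phenol).
Matching residues: F1, W2, W3, F5, F6, W8, F9, Y13, Y15, Y16, F19, F21, F22.

13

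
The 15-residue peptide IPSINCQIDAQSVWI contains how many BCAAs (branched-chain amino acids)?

5

V, L, and I make up the branched-chain aliphatic group.
Matching residues: I1, I4, I8, V13, I15.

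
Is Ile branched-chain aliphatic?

V, L, and I make up the branched-chain aliphatic group.
Isoleucine is in this group.

Yes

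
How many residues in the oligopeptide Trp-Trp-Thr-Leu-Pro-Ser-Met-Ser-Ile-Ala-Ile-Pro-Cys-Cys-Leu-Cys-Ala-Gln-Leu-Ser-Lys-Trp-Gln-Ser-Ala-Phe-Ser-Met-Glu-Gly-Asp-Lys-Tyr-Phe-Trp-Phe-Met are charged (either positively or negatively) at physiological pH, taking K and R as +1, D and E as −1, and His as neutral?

4

Charged side chains at pH ~7.4: K, R (positive); D, E (negative).
Matching residues: Lys21, Glu29, Asp31, Lys32.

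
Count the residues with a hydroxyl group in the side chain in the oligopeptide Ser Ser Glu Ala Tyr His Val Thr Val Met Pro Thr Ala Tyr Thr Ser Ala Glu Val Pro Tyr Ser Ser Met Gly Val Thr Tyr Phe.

13

S, T, and Y are the three residues with a side-chain hydroxyl.
Matching residues: Ser1, Ser2, Tyr5, Thr8, Thr12, Tyr14, Thr15, Ser16, Tyr21, Ser22, Ser23, Thr27, Tyr28.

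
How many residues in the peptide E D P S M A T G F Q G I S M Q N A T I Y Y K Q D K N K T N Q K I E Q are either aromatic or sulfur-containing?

5

Aromatic: F, W, Y. Sulfur-containing: C, M.
Aromatic residues here: F9, Y20, Y21 (3).
Sulfur-containing residues here: M5, M14 (2).
The two groups share no amino acid, so total = 3 + 2 = 5.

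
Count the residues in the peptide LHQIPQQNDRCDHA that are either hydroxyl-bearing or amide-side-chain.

4

Hydroxyl-bearing: S, T, Y. Amide-side-chain: N, Q.
Hydroxyl-bearing residues here: none (0).
Amide-side-chain residues here: Q3, Q6, Q7, N8 (4).
The two groups share no amino acid, so total = 0 + 4 = 4.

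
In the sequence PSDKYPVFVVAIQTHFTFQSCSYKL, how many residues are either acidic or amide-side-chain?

3

Acidic: D, E. Amide-side-chain: N, Q.
Acidic residues here: D3 (1).
Amide-side-chain residues here: Q13, Q19 (2).
The two groups share no amino acid, so total = 1 + 2 = 3.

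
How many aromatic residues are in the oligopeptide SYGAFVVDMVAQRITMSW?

3

F, W, and Y each carry an aromatic ring on the side chain.
Matching residues: Y2, F5, W18.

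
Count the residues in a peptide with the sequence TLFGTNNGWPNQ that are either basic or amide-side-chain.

Basic: H, K, R. Amide-side-chain: N, Q.
Basic residues here: none (0).
Amide-side-chain residues here: N6, N7, N11, Q12 (4).
The two groups share no amino acid, so total = 0 + 4 = 4.

4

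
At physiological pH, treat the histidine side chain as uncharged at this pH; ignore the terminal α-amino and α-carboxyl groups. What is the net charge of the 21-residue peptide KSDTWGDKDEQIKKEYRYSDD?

-2

The side chains ionized at physiological pH are Lys/Arg (+1) and Asp/Glu (−1); with His treated as neutral, nothing else contributes.
Positive (K, R): K1, K8, K13, K14, R17 → +5.
Negative (D, E): D3, D7, D9, E10, E15, D20, D21 → −7.
Net charge = (+5) + (−7) = −2.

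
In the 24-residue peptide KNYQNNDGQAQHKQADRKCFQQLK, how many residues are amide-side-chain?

Asparagine (N) and glutamine (Q) have uncharged amide side chains.
Matching residues: N2, Q4, N5, N6, Q9, Q11, Q14, Q21, Q22.

9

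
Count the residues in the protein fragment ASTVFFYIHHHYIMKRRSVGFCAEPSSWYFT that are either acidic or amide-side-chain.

1

Acidic: D, E. Amide-side-chain: N, Q.
Acidic residues here: E24 (1).
Amide-side-chain residues here: none (0).
The two groups share no amino acid, so total = 1 + 0 = 1.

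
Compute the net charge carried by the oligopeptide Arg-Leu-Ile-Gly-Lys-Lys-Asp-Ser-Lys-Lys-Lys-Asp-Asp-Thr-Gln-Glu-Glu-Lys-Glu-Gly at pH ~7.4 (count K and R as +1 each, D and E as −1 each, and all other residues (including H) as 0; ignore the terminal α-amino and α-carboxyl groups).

Positive (K, R): Arg1, Lys5, Lys6, Lys9, Lys10, Lys11, Lys18 → +7.
Negative (D, E): Asp7, Asp12, Asp13, Glu16, Glu17, Glu19 → −6.
Net charge = (+7) + (−6) = +1.

+1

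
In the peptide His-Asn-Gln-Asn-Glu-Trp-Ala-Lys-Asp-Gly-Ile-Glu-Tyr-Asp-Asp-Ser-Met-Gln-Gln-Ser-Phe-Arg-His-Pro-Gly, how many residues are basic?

4

Lysine (K), arginine (R), and histidine (H) have basic, nitrogen-containing side chains.
Matching residues: His1, Lys8, Arg22, His23.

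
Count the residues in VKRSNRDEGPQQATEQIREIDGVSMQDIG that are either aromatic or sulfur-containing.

1

Aromatic: F, W, Y. Sulfur-containing: C, M.
Aromatic residues here: none (0).
Sulfur-containing residues here: M25 (1).
The two groups share no amino acid, so total = 0 + 1 = 1.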